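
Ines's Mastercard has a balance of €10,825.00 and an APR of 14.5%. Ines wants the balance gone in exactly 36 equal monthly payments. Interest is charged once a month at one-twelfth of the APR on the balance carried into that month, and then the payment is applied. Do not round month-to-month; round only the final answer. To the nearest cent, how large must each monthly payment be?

€372.61

Monthly rate r = 14.5%/12 = 1.20833% = 0.0120833.
Level-payment amortization: P = B₀·r / (1 − (1+r)^(−n)) = 10825.00·0.0120833 / (1 − 1.01208^(−36)).
Denominator 1 − (1+r)^(−36) = 0.351045619.
P = 130.802 / 0.351045619 ≈ 372.61.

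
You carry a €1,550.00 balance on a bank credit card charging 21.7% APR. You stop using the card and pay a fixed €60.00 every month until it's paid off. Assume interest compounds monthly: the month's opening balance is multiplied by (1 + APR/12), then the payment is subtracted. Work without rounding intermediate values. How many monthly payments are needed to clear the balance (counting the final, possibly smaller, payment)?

Monthly rate r = 21.7%/12 = 1.80833% = 0.0180833.
Recurrence: B ← B·(1+r) − €60.00.
Month 1: interest €28.03; balance after payment €1,518.03.
Month 2: interest €27.45; balance after payment €1,485.48.
Closed form: n = −ln(1 − rB₀/P)/ln(1+r) = −ln(0.53285)/ln(1.01808) ≈ 35.126, so the balance reaches zero during payment 36.

36 months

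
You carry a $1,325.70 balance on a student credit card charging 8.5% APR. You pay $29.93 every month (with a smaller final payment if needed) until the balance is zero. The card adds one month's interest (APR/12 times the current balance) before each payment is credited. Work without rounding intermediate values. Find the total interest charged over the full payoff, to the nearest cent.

$270.84

Monthly rate r = 8.5%/12 = 0.708333% = 0.00708333.
Payoff takes n = ⌈−ln(1 − rB₀/P)/ln(1+r)⌉ = ⌈53.342⌉ = 54 payments; the last is $10.25.
Total paid = 53·$29.93 + $10.25 = $1,596.54.
Total interest = total paid − principal = $1,596.54 − $1,325.70 = $270.84.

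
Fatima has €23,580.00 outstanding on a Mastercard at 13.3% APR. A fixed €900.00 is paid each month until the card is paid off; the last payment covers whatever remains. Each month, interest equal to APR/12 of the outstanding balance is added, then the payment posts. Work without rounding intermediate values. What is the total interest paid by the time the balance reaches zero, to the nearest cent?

€4,429.71

Monthly rate r = 13.3%/12 = 1.10833% = 0.0110833.
Payoff takes n = ⌈−ln(1 − rB₀/P)/ln(1+r)⌉ = ⌈31.121⌉ = 32 payments; the last is €109.71.
Total paid = 31·€900.00 + €109.71 = €28,009.71.
Total interest = total paid − principal = €28,009.71 − €23,580.00 = €4,429.71.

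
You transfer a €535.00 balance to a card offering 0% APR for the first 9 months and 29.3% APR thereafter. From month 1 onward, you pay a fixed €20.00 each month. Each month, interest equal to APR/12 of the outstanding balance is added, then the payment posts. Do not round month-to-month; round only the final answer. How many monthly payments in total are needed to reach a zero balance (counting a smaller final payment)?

33 payments

Promo months 1–9 at r₀ = 0%/12 = 0; months 10+ at r₁ = 29.3%/12 = 0.0244167.
After month 9 (no interest yet): B = €535.00 − 9·€20.00 = €355.00.
Then at r₁ with €20.00/mo: n₂ = −ln(1 − r₁·B/P)/ln(1+r₁) ≈ 23.55 → 24 more payments.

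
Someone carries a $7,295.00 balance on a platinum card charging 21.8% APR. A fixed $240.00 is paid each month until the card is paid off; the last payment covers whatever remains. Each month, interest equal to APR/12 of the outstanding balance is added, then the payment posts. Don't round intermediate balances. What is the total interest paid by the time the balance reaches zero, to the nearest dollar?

Monthly rate r = 21.8%/12 = 1.81667% = 0.0181667.
Payoff takes n = ⌈−ln(1 − rB₀/P)/ln(1+r)⌉ = ⌈44.624⌉ = 45 payments; the last is $150.20.
Total paid = 44·$240.00 + $150.20 = $10,710.20.
Total interest = total paid − principal = $10,710.20 − $7,295.00 = $3,415.20.

$3,415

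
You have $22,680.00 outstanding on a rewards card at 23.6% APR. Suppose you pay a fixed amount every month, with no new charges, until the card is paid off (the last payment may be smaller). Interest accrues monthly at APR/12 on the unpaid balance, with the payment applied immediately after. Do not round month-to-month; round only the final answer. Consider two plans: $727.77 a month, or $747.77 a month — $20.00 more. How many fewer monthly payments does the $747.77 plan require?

2 fewer payments

Monthly rate r = 23.6%/12 = 1.96667% = 0.0196667.
At $727.77/mo: n = ⌈−ln(1 − rB₀/P)/ln(1+r)⌉ = 49 payments (last $531.97); total interest = total paid − $22,680.00 = $12,784.93.
At $747.77/mo: 47 payments (last $450.09); total interest $12,167.51.
Payments saved = 49 − 47 = 2.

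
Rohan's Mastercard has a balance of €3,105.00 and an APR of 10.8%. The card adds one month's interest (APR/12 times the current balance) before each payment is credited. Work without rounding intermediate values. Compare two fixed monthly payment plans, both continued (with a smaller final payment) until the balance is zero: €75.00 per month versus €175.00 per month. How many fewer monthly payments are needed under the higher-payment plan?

33 fewer payments

Monthly rate r = 10.8%/12 = 0.9% = 0.009.
At €75.00/mo: n = ⌈−ln(1 − rB₀/P)/ln(1+r)⌉ = 53 payments (last €2.22); total interest = total paid − €3,105.00 = €797.22.
At €175.00/mo: 20 payments (last €73.32); total interest €293.32.
Payments saved = 53 − 20 = 33.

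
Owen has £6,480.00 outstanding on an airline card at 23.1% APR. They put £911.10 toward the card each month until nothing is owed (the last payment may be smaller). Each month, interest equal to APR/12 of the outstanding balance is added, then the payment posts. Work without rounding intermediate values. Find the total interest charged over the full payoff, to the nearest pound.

£557

Monthly rate r = 23.1%/12 = 1.925% = 0.01925.
Payoff takes n = ⌈−ln(1 − rB₀/P)/ln(1+r)⌉ = ⌈7.722⌉ = 8 payments; the last is £659.66.
Total paid = 7·£911.10 + £659.66 = £7,037.36.
Total interest = total paid − principal = £7,037.36 − £6,480.00 = £557.36.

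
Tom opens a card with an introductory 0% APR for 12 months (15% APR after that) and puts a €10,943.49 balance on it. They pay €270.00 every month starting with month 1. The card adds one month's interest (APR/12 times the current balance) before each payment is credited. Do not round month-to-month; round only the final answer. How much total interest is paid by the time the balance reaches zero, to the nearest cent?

Promo months 1–12 at r₀ = 0%/12 = 0; months 13+ at r₁ = 15%/12 = 0.0125.
After month 12 (no interest yet): B = €10,943.49 − 12·€270.00 = €7,703.49.
Then at r₁ with €270.00/mo: n₂ = −ln(1 − r₁·B/P)/ln(1+r₁) ≈ 35.50 → 36 more payments.
Total paid = 47·€270.00 + €136.64 = €12,826.64; interest = €12,826.64 − €10,943.49 = €1,883.15.

€1,883.15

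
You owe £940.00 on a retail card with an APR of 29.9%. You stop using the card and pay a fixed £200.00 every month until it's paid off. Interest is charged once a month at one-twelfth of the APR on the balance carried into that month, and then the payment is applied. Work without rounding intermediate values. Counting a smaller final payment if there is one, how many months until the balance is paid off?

Monthly rate r = 29.9%/12 = 2.49167% = 0.0249167.
Recurrence: B ← B·(1+r) − £200.00.
Month 1: interest £23.42; balance after payment £763.42.
Month 2: interest £19.02; balance after payment £582.44.
Month 3: interest £14.51; balance after payment £396.96.
Month 4: interest £9.89; balance after payment £206.85.
Month 5: interest £5.15; balance after payment £12.00.
Month 6: interest £0.30; balance after payment £0.00.

6 payments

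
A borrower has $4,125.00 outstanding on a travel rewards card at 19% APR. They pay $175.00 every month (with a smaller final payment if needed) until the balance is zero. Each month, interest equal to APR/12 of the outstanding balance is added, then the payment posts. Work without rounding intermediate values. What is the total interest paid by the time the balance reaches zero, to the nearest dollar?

Monthly rate r = 19%/12 = 1.58333% = 0.0158333.
Payoff takes n = ⌈−ln(1 − rB₀/P)/ln(1+r)⌉ = ⌈29.737⌉ = 30 payments; the last is $129.28.
Total paid = 29·$175.00 + $129.28 = $5,204.28.
Total interest = total paid − principal = $5,204.28 − $4,125.00 = $1,079.28.

$1,079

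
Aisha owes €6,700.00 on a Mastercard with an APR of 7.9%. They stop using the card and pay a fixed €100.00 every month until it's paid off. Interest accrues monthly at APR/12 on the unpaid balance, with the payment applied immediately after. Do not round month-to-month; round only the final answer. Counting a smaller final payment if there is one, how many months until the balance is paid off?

89 months

Monthly rate r = 7.9%/12 = 0.658333% = 0.00658333.
Recurrence: B ← B·(1+r) − €100.00.
Month 1: interest €44.11; balance after payment €6,644.11.
Month 2: interest €43.74; balance after payment €6,587.85.
Closed form: n = −ln(1 − rB₀/P)/ln(1+r) = −ln(0.55892)/ln(1.00658) ≈ 88.658, so the balance reaches zero during payment 89.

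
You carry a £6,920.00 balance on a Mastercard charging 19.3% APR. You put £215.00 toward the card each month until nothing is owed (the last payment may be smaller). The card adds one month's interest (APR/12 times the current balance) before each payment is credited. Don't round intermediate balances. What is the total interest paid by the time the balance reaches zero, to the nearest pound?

£2,905

Monthly rate r = 19.3%/12 = 1.60833% = 0.0160833.
Payoff takes n = ⌈−ln(1 − rB₀/P)/ln(1+r)⌉ = ⌈45.696⌉ = 46 payments; the last is £150.10.
Total paid = 45·£215.00 + £150.10 = £9,825.10.
Total interest = total paid − principal = £9,825.10 − £6,920.00 = £2,905.10.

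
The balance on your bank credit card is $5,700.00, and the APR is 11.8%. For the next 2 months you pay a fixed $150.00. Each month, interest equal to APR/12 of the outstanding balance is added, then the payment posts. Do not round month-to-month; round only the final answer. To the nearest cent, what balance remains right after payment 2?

$5,511.18

Monthly rate r = 11.8%/12 = 0.983333% = 0.00983333.
Each month: B ← B·(1+r) − $150.00.
Month 1: interest $56.05; balance after payment $5,606.05.
Month 2: interest $55.13; balance after payment $5,511.18.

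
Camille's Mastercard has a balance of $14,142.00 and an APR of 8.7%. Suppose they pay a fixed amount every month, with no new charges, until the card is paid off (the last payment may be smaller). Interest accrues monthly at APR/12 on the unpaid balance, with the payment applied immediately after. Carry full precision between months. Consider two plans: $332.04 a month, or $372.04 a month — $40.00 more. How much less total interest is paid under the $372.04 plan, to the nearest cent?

Monthly rate r = 8.7%/12 = 0.725% = 0.00725.
At $332.04/mo: n = ⌈−ln(1 − rB₀/P)/ln(1+r)⌉ = 52 payments (last $41.06); total interest = total paid − $14,142.00 = $2,833.10.
At $372.04/mo: 45 payments (last $234.38); total interest $2,462.14.
Interest saved = $2,833.10 − $2,462.14 = $370.96.

$370.96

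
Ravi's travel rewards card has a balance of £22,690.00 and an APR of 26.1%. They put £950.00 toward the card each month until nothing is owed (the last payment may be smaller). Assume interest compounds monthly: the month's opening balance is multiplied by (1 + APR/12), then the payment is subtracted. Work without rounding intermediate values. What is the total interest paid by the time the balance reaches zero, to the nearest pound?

Monthly rate r = 26.1%/12 = 2.175% = 0.02175.
Payoff takes n = ⌈−ln(1 − rB₀/P)/ln(1+r)⌉ = ⌈34.061⌉ = 35 payments; the last is £58.74.
Total paid = 34·£950.00 + £58.74 = £32,358.74.
Total interest = total paid − principal = £32,358.74 − £22,690.00 = £9,668.74.

£9,669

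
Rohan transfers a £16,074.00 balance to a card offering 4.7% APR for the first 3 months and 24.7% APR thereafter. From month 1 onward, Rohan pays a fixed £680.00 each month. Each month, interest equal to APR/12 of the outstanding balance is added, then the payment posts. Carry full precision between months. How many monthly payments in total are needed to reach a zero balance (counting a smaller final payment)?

31 months

Promo months 1–3 at r₀ = 4.7%/12 = 0.00391667; months 4+ at r₁ = 24.7%/12 = 0.0205833.
After month 3: iterate B ← B·(1+r₀) − £680.00 for 3 months → £14,215.61.
Then at r₁ with £680.00/mo: n₂ = −ln(1 − r₁·B/P)/ln(1+r₁) ≈ 27.62 → 28 more payments.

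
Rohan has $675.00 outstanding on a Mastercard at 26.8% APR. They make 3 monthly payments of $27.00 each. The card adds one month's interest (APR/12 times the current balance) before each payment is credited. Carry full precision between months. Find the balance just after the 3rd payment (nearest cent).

$638.42

Monthly rate r = 26.8%/12 = 2.23333% = 0.0223333.
Each month: B ← B·(1+r) − $27.00.
Month 1: interest $15.07; balance after payment $663.08.
Month 2: interest $14.81; balance after payment $650.88.
Month 3: interest $14.54; balance after payment $638.42.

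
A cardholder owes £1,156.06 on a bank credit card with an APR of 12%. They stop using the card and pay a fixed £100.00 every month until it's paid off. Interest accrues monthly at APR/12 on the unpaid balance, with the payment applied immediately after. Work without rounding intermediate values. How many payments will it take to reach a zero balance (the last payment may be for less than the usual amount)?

13 payments

Monthly rate r = 12%/12 = 1% = 0.01.
Recurrence: B ← B·(1+r) − £100.00.
Month 1: interest £11.56; balance after payment £1,067.62.
Month 2: interest £10.68; balance after payment £978.30.
Closed form: n = −ln(1 − rB₀/P)/ln(1+r) = −ln(0.88439)/ln(1.01) ≈ 12.347, so the balance reaches zero during payment 13.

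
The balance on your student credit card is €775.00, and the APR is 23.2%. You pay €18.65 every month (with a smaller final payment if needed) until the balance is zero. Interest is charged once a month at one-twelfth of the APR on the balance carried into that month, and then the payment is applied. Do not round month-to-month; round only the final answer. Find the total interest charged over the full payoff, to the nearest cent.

Monthly rate r = 23.2%/12 = 1.93333% = 0.0193333.
Payoff takes n = ⌈−ln(1 − rB₀/P)/ln(1+r)⌉ = ⌈84.943⌉ = 85 payments; the last is €17.60.
Total paid = 84·€18.65 + €17.60 = €1,584.20.
Total interest = total paid − principal = €1,584.20 − €775.00 = €809.20.

€809.20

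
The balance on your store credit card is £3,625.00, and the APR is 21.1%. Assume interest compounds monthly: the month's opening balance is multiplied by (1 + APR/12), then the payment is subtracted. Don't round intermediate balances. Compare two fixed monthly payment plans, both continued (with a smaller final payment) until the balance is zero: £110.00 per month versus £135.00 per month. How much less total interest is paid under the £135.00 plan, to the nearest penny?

£517.72

Monthly rate r = 21.1%/12 = 1.75833% = 0.0175833.
At £110.00/mo: n = ⌈−ln(1 − rB₀/P)/ln(1+r)⌉ = 50 payments (last £76.55); total interest = total paid − £3,625.00 = £1,841.55.
At £135.00/mo: 37 payments (last £88.83); total interest £1,323.83.
Interest saved = £1,841.55 − £1,323.83 = £517.72.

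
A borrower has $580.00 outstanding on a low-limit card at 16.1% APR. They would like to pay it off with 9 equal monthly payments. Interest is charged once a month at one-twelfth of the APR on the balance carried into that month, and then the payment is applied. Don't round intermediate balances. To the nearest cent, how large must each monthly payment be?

$68.84

Monthly rate r = 16.1%/12 = 1.34167% = 0.0134167.
Level-payment amortization: P = B₀·r / (1 − (1+r)^(−n)) = 580.00·0.0134167 / (1 − 1.01342^(−9)).
Denominator 1 − (1+r)^(−9) = 0.113032681.
P = 7.78167 / 0.113032681 ≈ 68.84.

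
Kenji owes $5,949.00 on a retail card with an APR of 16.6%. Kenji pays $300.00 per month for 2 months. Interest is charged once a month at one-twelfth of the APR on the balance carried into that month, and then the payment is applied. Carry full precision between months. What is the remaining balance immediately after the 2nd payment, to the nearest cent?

$5,510.58

Monthly rate r = 16.6%/12 = 1.38333% = 0.0138333.
Each month: B ← B·(1+r) − $300.00.
Month 1: interest $82.29; balance after payment $5,731.29.
Month 2: interest $79.28; balance after payment $5,510.58.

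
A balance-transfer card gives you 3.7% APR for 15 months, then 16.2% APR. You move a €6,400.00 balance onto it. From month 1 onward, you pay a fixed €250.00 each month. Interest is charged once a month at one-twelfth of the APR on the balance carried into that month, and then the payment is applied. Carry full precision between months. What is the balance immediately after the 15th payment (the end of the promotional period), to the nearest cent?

Promo months 1–15 at r₀ = 3.7%/12 = 0.00308333; months 16+ at r₁ = 16.2%/12 = 0.0135.
After month 15: iterate B ← B·(1+r₀) − €250.00 for 15 months → €2,870.45.

€2,870.45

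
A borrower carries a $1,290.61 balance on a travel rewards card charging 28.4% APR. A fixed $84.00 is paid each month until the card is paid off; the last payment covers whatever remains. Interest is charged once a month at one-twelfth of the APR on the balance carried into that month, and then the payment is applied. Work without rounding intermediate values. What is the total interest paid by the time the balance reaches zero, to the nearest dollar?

$333

Monthly rate r = 28.4%/12 = 2.36667% = 0.0236667.
Payoff takes n = ⌈−ln(1 − rB₀/P)/ln(1+r)⌉ = ⌈19.322⌉ = 20 payments; the last is $27.28.
Total paid = 19·$84.00 + $27.28 = $1,623.28.
Total interest = total paid − principal = $1,623.28 − $1,290.61 = $332.67.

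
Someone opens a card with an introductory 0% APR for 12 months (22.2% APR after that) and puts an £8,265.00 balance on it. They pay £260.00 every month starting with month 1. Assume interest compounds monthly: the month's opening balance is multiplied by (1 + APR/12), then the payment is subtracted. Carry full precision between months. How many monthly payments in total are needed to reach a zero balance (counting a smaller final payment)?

37 payments

Promo months 1–12 at r₀ = 0%/12 = 0; months 13+ at r₁ = 22.2%/12 = 0.0185.
After month 12 (no interest yet): B = £8,265.00 − 12·£260.00 = £5,145.00.
Then at r₁ with £260.00/mo: n₂ = −ln(1 − r₁·B/P)/ln(1+r₁) ≈ 24.87 → 25 more payments.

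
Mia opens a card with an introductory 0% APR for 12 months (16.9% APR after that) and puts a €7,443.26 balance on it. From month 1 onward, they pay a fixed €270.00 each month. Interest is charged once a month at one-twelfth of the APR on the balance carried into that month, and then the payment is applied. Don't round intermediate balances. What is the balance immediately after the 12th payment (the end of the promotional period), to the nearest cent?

€4,203.26

Promo months 1–12 at r₀ = 0%/12 = 0; months 13+ at r₁ = 16.9%/12 = 0.0140833.
After month 12 (no interest yet): B = €7,443.26 − 12·€270.00 = €4,203.26.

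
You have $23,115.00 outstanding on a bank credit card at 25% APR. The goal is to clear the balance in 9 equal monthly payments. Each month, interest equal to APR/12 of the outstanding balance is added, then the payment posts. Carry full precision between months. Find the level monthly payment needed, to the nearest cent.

$2,843.22

Monthly rate r = 25%/12 = 2.08333% = 0.0208333.
Level-payment amortization: P = B₀·r / (1 − (1+r)^(−n)) = 23115.00·0.0208333 / (1 − 1.02083^(−9)).
Denominator 1 − (1+r)^(−9) = 0.169372288.
P = 481.562 / 0.169372288 ≈ 2843.22.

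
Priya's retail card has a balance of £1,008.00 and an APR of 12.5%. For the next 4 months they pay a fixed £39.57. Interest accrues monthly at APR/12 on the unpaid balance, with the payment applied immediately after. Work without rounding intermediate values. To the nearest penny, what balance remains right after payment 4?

£889.89

Monthly rate r = 12.5%/12 = 1.04167% = 0.0104167.
Each month: B ← B·(1+r) − £39.57.
Month 1: interest £10.50; balance after payment £978.93.
Month 2: interest £10.20; balance after payment £949.56.
Month 3: interest £9.89; balance after payment £919.88.
Month 4: interest £9.58; balance after payment £889.89.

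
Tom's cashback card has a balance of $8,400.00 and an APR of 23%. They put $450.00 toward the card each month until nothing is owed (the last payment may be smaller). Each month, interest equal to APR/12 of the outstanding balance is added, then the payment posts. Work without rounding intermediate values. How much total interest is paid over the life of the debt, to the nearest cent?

Monthly rate r = 23%/12 = 1.91667% = 0.0191667.
Payoff takes n = ⌈−ln(1 − rB₀/P)/ln(1+r)⌉ = ⌈23.324⌉ = 24 payments; the last is $146.92.
Total paid = 23·$450.00 + $146.92 = $10,496.92.
Total interest = total paid − principal = $10,496.92 − $8,400.00 = $2,096.92.

$2,096.92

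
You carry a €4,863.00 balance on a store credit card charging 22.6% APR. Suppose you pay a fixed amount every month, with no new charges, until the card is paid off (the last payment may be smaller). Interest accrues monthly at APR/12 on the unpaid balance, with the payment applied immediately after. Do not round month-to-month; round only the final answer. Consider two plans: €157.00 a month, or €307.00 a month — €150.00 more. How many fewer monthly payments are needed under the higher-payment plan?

Monthly rate r = 22.6%/12 = 1.88333% = 0.0188333.
At €157.00/mo: n = ⌈−ln(1 − rB₀/P)/ln(1+r)⌉ = 47 payments (last €145.18); total interest = total paid − €4,863.00 = €2,504.18.
At €307.00/mo: 19 payments (last €303.46); total interest €966.46.
Payments saved = 47 − 19 = 28.

28 fewer payments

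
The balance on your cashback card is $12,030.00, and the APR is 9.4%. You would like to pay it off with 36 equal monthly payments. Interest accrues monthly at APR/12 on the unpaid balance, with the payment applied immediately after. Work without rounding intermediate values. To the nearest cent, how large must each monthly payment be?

$384.79

Monthly rate r = 9.4%/12 = 0.783333% = 0.00783333.
Level-payment amortization: P = B₀·r / (1 − (1+r)^(−n)) = 12030.00·0.00783333 / (1 − 1.00783^(−36)).
Denominator 1 − (1+r)^(−36) = 0.24489709.
P = 94.235 / 0.24489709 ≈ 384.79.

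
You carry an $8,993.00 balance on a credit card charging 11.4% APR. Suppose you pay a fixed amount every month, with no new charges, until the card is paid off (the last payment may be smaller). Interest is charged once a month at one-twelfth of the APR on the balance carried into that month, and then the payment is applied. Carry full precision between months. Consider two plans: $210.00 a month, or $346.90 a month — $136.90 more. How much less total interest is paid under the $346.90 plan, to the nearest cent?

Monthly rate r = 11.4%/12 = 0.95% = 0.0095.
At $210.00/mo: n = ⌈−ln(1 − rB₀/P)/ln(1+r)⌉ = 56 payments (last $49.80); total interest = total paid − $8,993.00 = $2,606.80.
At $346.90/mo: 30 payments (last $313.13); total interest $1,380.23.
Interest saved = $2,606.80 − $1,380.23 = $1,226.57.

$1,226.57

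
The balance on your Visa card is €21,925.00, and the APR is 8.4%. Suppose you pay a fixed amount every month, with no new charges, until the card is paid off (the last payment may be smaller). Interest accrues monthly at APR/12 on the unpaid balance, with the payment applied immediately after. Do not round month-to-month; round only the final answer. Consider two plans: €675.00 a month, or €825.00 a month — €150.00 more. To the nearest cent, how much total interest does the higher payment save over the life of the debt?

€616.97

Monthly rate r = 8.4%/12 = 0.7% = 0.007.
At €675.00/mo: n = ⌈−ln(1 − rB₀/P)/ln(1+r)⌉ = 37 payments (last €661.28); total interest = total paid − €21,925.00 = €3,036.28.
At €825.00/mo: 30 payments (last €419.31); total interest €2,419.31.
Interest saved = €3,036.28 − €2,419.31 = €616.97.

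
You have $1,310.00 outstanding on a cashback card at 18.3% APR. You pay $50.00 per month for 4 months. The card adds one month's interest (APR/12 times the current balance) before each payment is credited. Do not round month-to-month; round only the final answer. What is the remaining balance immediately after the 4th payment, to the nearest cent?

Monthly rate r = 18.3%/12 = 1.525% = 0.01525.
Each month: B ← B·(1+r) − $50.00.
Month 1: interest $19.98; balance after payment $1,279.98.
Month 2: interest $19.52; balance after payment $1,249.50.
Month 3: interest $19.05; balance after payment $1,218.55.
Month 4: interest $18.58; balance after payment $1,187.13.

$1,187.13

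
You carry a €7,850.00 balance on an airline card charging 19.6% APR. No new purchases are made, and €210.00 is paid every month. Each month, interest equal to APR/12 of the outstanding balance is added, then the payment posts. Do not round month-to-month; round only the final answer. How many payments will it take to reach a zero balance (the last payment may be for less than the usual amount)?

Monthly rate r = 19.6%/12 = 1.63333% = 0.0163333.
Recurrence: B ← B·(1+r) − €210.00.
Month 1: interest €128.22; balance after payment €7,768.22.
Month 2: interest €126.88; balance after payment €7,685.10.
Closed form: n = −ln(1 − rB₀/P)/ln(1+r) = −ln(0.38944)/ln(1.01633) ≈ 58.207, so the balance reaches zero during payment 59.

59 payments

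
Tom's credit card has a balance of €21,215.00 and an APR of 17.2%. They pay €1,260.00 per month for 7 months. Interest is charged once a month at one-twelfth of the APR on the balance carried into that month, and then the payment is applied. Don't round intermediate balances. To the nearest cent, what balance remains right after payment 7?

€14,228.87

Monthly rate r = 17.2%/12 = 1.43333% = 0.0143333.
Each month: B ← B·(1+r) − €1,260.00.
Month 1: interest €304.08; balance after payment €20,259.08.
Month 2: interest €290.38; balance after payment €19,289.46.
Month 3: interest €276.48; balance after payment €18,305.94.
Month 4: interest €262.39; balance after payment €17,308.33.
Month 5: interest €248.09; balance after payment €16,296.42.
Month 6: interest €233.58; balance after payment €15,270.00.
Month 7: interest €218.87; balance after payment €14,228.87.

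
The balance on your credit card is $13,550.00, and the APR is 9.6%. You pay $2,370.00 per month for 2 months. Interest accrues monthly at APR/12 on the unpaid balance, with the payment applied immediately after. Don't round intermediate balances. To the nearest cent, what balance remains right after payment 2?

Monthly rate r = 9.6%/12 = 0.8% = 0.008.
Each month: B ← B·(1+r) − $2,370.00.
Month 1: interest $108.40; balance after payment $11,288.40.
Month 2: interest $90.31; balance after payment $9,008.71.

$9,008.71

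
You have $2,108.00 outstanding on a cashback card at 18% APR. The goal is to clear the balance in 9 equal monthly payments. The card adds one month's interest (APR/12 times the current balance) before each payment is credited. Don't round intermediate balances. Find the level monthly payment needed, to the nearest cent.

$252.14

Monthly rate r = 18%/12 = 1.5% = 0.015.
Level-payment amortization: P = B₀·r / (1 − (1+r)^(−n)) = 2108.00·0.015 / (1 − 1.015^(−9)).
Denominator 1 − (1+r)^(−9) = 0.12540776.
P = 31.62 / 0.12540776 ≈ 252.14.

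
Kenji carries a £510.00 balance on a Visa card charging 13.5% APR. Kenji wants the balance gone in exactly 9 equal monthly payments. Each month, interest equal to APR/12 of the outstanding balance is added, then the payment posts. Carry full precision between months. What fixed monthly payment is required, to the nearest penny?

£59.90

Monthly rate r = 13.5%/12 = 1.125% = 0.01125.
Level-payment amortization: P = B₀·r / (1 − (1+r)^(−n)) = 510.00·0.01125 / (1 − 1.01125^(−9)).
Denominator 1 − (1+r)^(−9) = 0.0957819162.
P = 5.7375 / 0.0957819162 ≈ 59.90.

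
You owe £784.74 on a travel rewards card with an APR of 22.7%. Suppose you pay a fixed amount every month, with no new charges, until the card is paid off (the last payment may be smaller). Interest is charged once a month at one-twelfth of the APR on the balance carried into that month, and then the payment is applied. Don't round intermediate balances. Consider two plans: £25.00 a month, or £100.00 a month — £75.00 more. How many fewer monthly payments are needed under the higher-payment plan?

Monthly rate r = 22.7%/12 = 1.89167% = 0.0189167.
At £25.00/mo: n = ⌈−ln(1 − rB₀/P)/ln(1+r)⌉ = 49 payments (last £1.83); total interest = total paid − £784.74 = £417.09.
At £100.00/mo: 9 payments (last £57.72); total interest £72.98.
Payments saved = 49 − 9 = 40.

40 fewer payments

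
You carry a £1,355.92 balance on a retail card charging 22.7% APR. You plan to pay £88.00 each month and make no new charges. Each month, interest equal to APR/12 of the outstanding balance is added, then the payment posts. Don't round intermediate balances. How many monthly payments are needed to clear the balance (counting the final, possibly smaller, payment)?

19 payments

Monthly rate r = 22.7%/12 = 1.89167% = 0.0189167.
Recurrence: B ← B·(1+r) − £88.00.
Month 1: interest £25.65; balance after payment £1,293.57.
Month 2: interest £24.47; balance after payment £1,230.04.
Closed form: n = −ln(1 − rB₀/P)/ln(1+r) = −ln(0.70853)/ln(1.01892) ≈ 18.387, so the balance reaches zero during payment 19.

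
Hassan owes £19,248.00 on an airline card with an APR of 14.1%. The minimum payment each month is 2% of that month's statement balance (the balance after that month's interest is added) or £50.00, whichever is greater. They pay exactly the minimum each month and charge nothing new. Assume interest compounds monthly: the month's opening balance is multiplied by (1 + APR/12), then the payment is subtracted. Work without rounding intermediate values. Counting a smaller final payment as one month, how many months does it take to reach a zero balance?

Monthly rate r = 14.1%/12 = 1.175% = 0.01175.
While 2% of the post-interest balance exceeds £50.00, each month B ← (B·(1+r))·(1 − 0.02), i.e. B shrinks by the factor (1+r)·0.98 = 0.99151.
This holds for months 1–241. Entering month 242 the balance is £2,468.96; 2% of the post-interest balance is now below £50.00, so the flat £50.00 minimum applies from here.
From month 242 a fixed £50.00 at rate r clears £2,468.96 in 75 more payments. Total: 241 + 75 = 316 months.

316 months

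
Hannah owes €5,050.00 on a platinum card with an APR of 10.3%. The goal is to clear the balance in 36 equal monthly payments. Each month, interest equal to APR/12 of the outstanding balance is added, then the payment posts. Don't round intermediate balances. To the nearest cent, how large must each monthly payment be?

€163.66

Monthly rate r = 10.3%/12 = 0.858333% = 0.00858333.
Level-payment amortization: P = B₀·r / (1 − (1+r)^(−n)) = 5050.00·0.00858333 / (1 − 1.00858^(−36)).
Denominator 1 − (1+r)^(−36) = 0.264850512.
P = 43.3458 / 0.264850512 ≈ 163.66.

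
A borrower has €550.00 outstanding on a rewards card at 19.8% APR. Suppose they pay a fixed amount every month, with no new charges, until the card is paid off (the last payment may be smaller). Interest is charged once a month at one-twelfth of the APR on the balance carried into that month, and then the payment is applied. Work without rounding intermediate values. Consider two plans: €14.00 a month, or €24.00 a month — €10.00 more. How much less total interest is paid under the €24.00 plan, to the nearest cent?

€197.13

Monthly rate r = 19.8%/12 = 1.65% = 0.0165.
At €14.00/mo: n = ⌈−ln(1 − rB₀/P)/ln(1+r)⌉ = 64 payments (last €11.75); total interest = total paid − €550.00 = €343.75.
At €24.00/mo: 30 payments (last €0.62); total interest €146.62.
Interest saved = €343.75 − €146.62 = €197.13.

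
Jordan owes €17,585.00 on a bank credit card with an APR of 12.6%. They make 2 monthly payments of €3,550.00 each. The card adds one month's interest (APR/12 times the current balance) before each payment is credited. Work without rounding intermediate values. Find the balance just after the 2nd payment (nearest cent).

€10,818.95

Monthly rate r = 12.6%/12 = 1.05% = 0.0105.
Each month: B ← B·(1+r) − €3,550.00.
Month 1: interest €184.64; balance after payment €14,219.64.
Month 2: interest €149.31; balance after payment €10,818.95.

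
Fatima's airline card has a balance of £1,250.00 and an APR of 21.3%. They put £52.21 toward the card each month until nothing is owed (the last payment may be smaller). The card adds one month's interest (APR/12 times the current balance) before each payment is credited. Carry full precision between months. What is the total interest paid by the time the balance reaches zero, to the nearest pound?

£392

Monthly rate r = 21.3%/12 = 1.775% = 0.01775.
Payoff takes n = ⌈−ln(1 − rB₀/P)/ln(1+r)⌉ = ⌈31.449⌉ = 32 payments; the last is £23.57.
Total paid = 31·£52.21 + £23.57 = £1,642.08.
Total interest = total paid − principal = £1,642.08 − £1,250.00 = £392.08.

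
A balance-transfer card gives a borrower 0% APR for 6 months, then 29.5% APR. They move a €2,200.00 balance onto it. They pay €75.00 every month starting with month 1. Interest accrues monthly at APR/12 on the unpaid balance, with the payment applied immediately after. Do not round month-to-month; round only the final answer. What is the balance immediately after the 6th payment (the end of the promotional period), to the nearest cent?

€1,750.00

Promo months 1–6 at r₀ = 0%/12 = 0; months 7+ at r₁ = 29.5%/12 = 0.0245833.
After month 6 (no interest yet): B = €2,200.00 − 6·€75.00 = €1,750.00.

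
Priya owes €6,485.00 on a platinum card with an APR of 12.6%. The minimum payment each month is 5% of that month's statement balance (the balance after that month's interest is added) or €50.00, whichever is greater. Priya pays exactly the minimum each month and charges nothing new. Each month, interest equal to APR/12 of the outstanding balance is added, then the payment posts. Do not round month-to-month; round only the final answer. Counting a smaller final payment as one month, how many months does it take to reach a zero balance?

69 months

Monthly rate r = 12.6%/12 = 1.05% = 0.0105.
While 5% of the post-interest balance exceeds €50.00, each month B ← (B·(1+r))·(1 − 0.05), i.e. B shrinks by the factor (1+r)·0.95 = 0.95997.
This holds for months 1–47. Entering month 48 the balance is €950.88; 5% of the post-interest balance is now below €50.00, so the flat €50.00 minimum applies from here.
From month 48 a fixed €50.00 at rate r clears €950.88 in 22 more payments. Total: 47 + 22 = 69 months.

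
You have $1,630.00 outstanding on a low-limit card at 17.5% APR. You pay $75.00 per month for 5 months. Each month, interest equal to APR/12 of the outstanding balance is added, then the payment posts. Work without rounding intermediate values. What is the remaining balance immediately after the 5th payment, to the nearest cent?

Monthly rate r = 17.5%/12 = 1.45833% = 0.0145833.
Each month: B ← B·(1+r) − $75.00.
Month 1: interest $23.77; balance after payment $1,578.77.
Month 2: interest $23.02; balance after payment $1,526.79.
Month 3: interest $22.27; balance after payment $1,474.06.
Month 4: interest $21.50; balance after payment $1,420.56.
Month 5: interest $20.72; balance after payment $1,366.27.

$1,366.27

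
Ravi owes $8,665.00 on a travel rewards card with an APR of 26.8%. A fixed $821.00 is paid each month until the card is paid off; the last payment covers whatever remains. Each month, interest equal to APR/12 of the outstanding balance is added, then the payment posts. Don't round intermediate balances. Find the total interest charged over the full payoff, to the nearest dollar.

$1,328

Monthly rate r = 26.8%/12 = 2.23333% = 0.0223333.
Payoff takes n = ⌈−ln(1 − rB₀/P)/ln(1+r)⌉ = ⌈12.170⌉ = 13 payments; the last is $140.95.
Total paid = 12·$821.00 + $140.95 = $9,992.95.
Total interest = total paid − principal = $9,992.95 − $8,665.00 = $1,327.95.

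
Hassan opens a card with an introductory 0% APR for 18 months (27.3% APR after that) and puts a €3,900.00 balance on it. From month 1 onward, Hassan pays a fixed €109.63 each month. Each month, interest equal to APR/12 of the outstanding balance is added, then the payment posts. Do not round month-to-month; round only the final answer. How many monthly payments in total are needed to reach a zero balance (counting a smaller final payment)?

Promo months 1–18 at r₀ = 0%/12 = 0; months 19+ at r₁ = 27.3%/12 = 0.02275.
After month 18 (no interest yet): B = €3,900.00 − 18·€109.63 = €1,926.66.
Then at r₁ with €109.63/mo: n₂ = −ln(1 − r₁·B/P)/ln(1+r₁) ≈ 22.69 → 23 more payments.

41 payments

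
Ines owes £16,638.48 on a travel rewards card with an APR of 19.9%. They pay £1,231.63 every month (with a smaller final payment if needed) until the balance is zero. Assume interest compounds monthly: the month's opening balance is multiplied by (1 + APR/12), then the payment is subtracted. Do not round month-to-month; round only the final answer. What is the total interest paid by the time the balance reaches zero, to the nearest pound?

Monthly rate r = 19.9%/12 = 1.65833% = 0.0165833.
Payoff takes n = ⌈−ln(1 − rB₀/P)/ln(1+r)⌉ = ⌈15.421⌉ = 16 payments; the last is £521.47.
Total paid = 15·£1,231.63 + £521.47 = £18,995.92.
Total interest = total paid − principal = £18,995.92 − £16,638.48 = £2,357.44.

£2,357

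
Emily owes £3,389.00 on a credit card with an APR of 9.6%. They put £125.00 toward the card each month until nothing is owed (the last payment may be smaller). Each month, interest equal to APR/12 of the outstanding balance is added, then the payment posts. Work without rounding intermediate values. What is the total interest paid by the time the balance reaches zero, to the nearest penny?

£446.52

Monthly rate r = 9.6%/12 = 0.8% = 0.008.
Payoff takes n = ⌈−ln(1 − rB₀/P)/ln(1+r)⌉ = ⌈30.683⌉ = 31 payments; the last is £85.52.
Total paid = 30·£125.00 + £85.52 = £3,835.52.
Total interest = total paid − principal = £3,835.52 − £3,389.00 = £446.52.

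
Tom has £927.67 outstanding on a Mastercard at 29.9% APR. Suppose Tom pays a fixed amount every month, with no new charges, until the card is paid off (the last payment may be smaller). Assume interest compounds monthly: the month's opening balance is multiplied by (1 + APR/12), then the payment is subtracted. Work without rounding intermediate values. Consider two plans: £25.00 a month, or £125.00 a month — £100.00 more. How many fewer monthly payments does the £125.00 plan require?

97 fewer payments

Monthly rate r = 29.9%/12 = 2.49167% = 0.0249167.
At £25.00/mo: n = ⌈−ln(1 − rB₀/P)/ln(1+r)⌉ = 106 payments (last £0.48); total interest = total paid − £927.67 = £1,697.81.
At £125.00/mo: 9 payments (last £38.79); total interest £111.12.
Payments saved = 106 − 9 = 97.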